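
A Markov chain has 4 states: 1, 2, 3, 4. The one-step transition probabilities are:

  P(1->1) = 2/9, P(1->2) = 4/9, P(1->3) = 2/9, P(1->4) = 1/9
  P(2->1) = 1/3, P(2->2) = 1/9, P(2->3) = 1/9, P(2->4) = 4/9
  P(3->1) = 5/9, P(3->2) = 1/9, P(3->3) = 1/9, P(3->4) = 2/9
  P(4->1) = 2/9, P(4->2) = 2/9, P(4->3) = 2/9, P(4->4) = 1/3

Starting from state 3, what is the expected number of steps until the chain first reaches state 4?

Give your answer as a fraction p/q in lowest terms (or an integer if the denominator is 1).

Let h_i = expected steps to first reach 4 from state i.
Boundary: h_4 = 0.
First-step equations for the other states:
  h_1 = 1 + 2/9*h_1 + 4/9*h_2 + 2/9*h_3 + 1/9*h_4
  h_2 = 1 + 1/3*h_1 + 1/9*h_2 + 1/9*h_3 + 4/9*h_4
  h_3 = 1 + 5/9*h_1 + 1/9*h_2 + 1/9*h_3 + 2/9*h_4

Substituting h_4 = 0 and rearranging gives the linear system (I - Q) h = 1:
  [7/9, -4/9, -2/9] . (h_1, h_2, h_3) = 1
  [-1/3, 8/9, -1/9] . (h_1, h_2, h_3) = 1
  [-5/9, -1/9, 8/9] . (h_1, h_2, h_3) = 1

Solving yields:
  h_1 = 1053/239
  h_2 = 792/239
  h_3 = 1026/239

Starting state is 3, so the expected hitting time is h_3 = 1026/239.

Answer: 1026/239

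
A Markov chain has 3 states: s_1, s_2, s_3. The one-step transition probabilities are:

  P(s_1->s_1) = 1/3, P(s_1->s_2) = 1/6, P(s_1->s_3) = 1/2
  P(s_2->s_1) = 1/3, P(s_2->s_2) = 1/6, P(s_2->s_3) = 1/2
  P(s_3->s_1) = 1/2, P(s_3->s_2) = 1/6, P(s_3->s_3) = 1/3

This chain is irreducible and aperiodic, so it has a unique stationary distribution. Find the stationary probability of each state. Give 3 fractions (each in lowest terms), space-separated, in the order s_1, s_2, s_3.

Answer: 17/42 1/6 3/7

Derivation:
The stationary distribution satisfies pi = pi * P, i.e.:
  pi_s_1 = 1/3*pi_s_1 + 1/3*pi_s_2 + 1/2*pi_s_3
  pi_s_2 = 1/6*pi_s_1 + 1/6*pi_s_2 + 1/6*pi_s_3
  pi_s_3 = 1/2*pi_s_1 + 1/2*pi_s_2 + 1/3*pi_s_3
with normalization: pi_s_1 + pi_s_2 + pi_s_3 = 1.

Using the first 2 balance equations plus normalization, the linear system A*pi = b is:
  [-2/3, 1/3, 1/2] . pi = 0
  [1/6, -5/6, 1/6] . pi = 0
  [1, 1, 1] . pi = 1

Solving yields:
  pi_s_1 = 17/42
  pi_s_2 = 1/6
  pi_s_3 = 3/7

Verification (pi * P):
  17/42*1/3 + 1/6*1/3 + 3/7*1/2 = 17/42 = pi_s_1  (ok)
  17/42*1/6 + 1/6*1/6 + 3/7*1/6 = 1/6 = pi_s_2  (ok)
  17/42*1/2 + 1/6*1/2 + 3/7*1/3 = 3/7 = pi_s_3  (ok)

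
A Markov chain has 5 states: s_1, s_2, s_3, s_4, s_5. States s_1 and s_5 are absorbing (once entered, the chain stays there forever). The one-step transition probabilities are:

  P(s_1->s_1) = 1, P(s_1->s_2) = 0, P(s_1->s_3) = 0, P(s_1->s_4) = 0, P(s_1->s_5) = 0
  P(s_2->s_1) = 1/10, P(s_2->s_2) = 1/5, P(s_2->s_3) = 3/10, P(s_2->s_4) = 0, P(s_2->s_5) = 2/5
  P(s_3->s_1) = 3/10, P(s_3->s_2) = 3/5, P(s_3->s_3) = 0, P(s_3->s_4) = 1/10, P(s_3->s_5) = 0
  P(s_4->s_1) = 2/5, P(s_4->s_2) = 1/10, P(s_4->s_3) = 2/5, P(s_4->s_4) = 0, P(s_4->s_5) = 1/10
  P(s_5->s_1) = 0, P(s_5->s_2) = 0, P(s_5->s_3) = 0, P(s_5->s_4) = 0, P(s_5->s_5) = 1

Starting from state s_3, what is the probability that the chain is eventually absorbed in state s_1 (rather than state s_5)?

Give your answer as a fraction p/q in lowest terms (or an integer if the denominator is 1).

Let a_i = P(absorbed in s_1 | start in state i).
Boundary conditions: a_s_1 = 1, a_s_5 = 0.
For each transient state i, a_i = sum_j P(i->j) * a_j:
  a_s_2 = 1/10*a_s_1 + 1/5*a_s_2 + 3/10*a_s_3 + 0*a_s_4 + 2/5*a_s_5
  a_s_3 = 3/10*a_s_1 + 3/5*a_s_2 + 0*a_s_3 + 1/10*a_s_4 + 0*a_s_5
  a_s_4 = 2/5*a_s_1 + 1/10*a_s_2 + 2/5*a_s_3 + 0*a_s_4 + 1/10*a_s_5

Substituting a_s_1 = 1 and a_s_5 = 0, rearrange to (I - Q) a = r where r[i] = P(i -> s_1):
  [4/5, -3/10, 0] . (a_s_2, a_s_3, a_s_4) = 1/10
  [-3/5, 1, -1/10] . (a_s_2, a_s_3, a_s_4) = 3/10
  [-1/10, -2/5, 1] . (a_s_2, a_s_3, a_s_4) = 2/5

Solving yields:
  a_s_2 = 22/65
  a_s_3 = 37/65
  a_s_4 = 43/65

Starting state is s_3, so the absorption probability is a_s_3 = 37/65.

Answer: 37/65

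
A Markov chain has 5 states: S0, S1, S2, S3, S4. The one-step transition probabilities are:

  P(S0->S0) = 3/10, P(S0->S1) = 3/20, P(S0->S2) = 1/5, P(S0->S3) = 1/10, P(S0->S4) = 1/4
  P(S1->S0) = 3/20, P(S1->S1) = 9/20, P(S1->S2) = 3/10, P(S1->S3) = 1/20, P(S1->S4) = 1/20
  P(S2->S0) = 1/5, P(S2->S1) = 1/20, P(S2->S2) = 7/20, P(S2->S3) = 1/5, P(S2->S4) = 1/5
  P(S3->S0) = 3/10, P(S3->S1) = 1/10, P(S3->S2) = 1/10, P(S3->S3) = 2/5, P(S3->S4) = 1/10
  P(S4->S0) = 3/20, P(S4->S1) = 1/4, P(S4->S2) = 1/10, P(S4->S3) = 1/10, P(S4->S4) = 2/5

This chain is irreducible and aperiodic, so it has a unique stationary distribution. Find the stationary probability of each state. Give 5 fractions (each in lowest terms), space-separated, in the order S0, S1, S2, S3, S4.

The stationary distribution satisfies pi = pi * P, i.e.:
  pi_S0 = 3/10*pi_S0 + 3/20*pi_S1 + 1/5*pi_S2 + 3/10*pi_S3 + 3/20*pi_S4
  pi_S1 = 3/20*pi_S0 + 9/20*pi_S1 + 1/20*pi_S2 + 1/10*pi_S3 + 1/4*pi_S4
  pi_S2 = 1/5*pi_S0 + 3/10*pi_S1 + 7/20*pi_S2 + 1/10*pi_S3 + 1/10*pi_S4
  pi_S3 = 1/10*pi_S0 + 1/20*pi_S1 + 1/5*pi_S2 + 2/5*pi_S3 + 1/10*pi_S4
  pi_S4 = 1/4*pi_S0 + 1/20*pi_S1 + 1/5*pi_S2 + 1/10*pi_S3 + 2/5*pi_S4
with normalization: pi_S0 + pi_S1 + pi_S2 + pi_S3 + pi_S4 = 1.

Using the first 4 balance equations plus normalization, the linear system A*pi = b is:
  [-7/10, 3/20, 1/5, 3/10, 3/20] . pi = 0
  [3/20, -11/20, 1/20, 1/10, 1/4] . pi = 0
  [1/5, 3/10, -13/20, 1/10, 1/10] . pi = 0
  [1/10, 1/20, 1/5, -3/5, 1/10] . pi = 0
  [1, 1, 1, 1, 1] . pi = 1

Solving yields:
  pi_S0 = 98/451
  pi_S1 = 636/3157
  pi_S2 = 62/287
  pi_S3 = 503/3157
  pi_S4 = 650/3157

Verification (pi * P):
  98/451*3/10 + 636/3157*3/20 + 62/287*1/5 + 503/3157*3/10 + 650/3157*3/20 = 98/451 = pi_S0  (ok)
  98/451*3/20 + 636/3157*9/20 + 62/287*1/20 + 503/3157*1/10 + 650/3157*1/4 = 636/3157 = pi_S1  (ok)
  98/451*1/5 + 636/3157*3/10 + 62/287*7/20 + 503/3157*1/10 + 650/3157*1/10 = 62/287 = pi_S2  (ok)
  98/451*1/10 + 636/3157*1/20 + 62/287*1/5 + 503/3157*2/5 + 650/3157*1/10 = 503/3157 = pi_S3  (ok)
  98/451*1/4 + 636/3157*1/20 + 62/287*1/5 + 503/3157*1/10 + 650/3157*2/5 = 650/3157 = pi_S4  (ok)

Answer: 98/451 636/3157 62/287 503/3157 650/3157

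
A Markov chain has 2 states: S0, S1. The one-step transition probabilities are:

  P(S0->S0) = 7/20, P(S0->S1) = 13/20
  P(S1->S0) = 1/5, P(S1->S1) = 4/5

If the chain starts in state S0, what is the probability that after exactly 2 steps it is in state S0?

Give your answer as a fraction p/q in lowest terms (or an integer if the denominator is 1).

Answer: 101/400

Derivation:
Computing P^2 by repeated multiplication:
P^1 =
  S0: [7/20, 13/20]
  S1: [1/5, 4/5]
P^2 =
  S0: [101/400, 299/400]
  S1: [23/100, 77/100]

(P^2)[S0 -> S0] = 101/400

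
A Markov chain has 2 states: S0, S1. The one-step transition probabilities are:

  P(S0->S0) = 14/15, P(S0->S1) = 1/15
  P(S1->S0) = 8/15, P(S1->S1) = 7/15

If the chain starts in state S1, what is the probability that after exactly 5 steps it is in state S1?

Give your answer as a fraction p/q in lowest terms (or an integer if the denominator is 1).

Computing P^5 by repeated multiplication:
P^1 =
  S0: [14/15, 1/15]
  S1: [8/15, 7/15]
P^2 =
  S0: [68/75, 7/75]
  S1: [56/75, 19/75]
P^3 =
  S0: [112/125, 13/125]
  S1: [104/125, 21/125]
P^4 =
  S0: [1672/1875, 203/1875]
  S1: [1624/1875, 251/1875]
P^5 =
  S0: [8344/9375, 1031/9375]
  S1: [8248/9375, 1127/9375]

(P^5)[S1 -> S1] = 1127/9375

Answer: 1127/9375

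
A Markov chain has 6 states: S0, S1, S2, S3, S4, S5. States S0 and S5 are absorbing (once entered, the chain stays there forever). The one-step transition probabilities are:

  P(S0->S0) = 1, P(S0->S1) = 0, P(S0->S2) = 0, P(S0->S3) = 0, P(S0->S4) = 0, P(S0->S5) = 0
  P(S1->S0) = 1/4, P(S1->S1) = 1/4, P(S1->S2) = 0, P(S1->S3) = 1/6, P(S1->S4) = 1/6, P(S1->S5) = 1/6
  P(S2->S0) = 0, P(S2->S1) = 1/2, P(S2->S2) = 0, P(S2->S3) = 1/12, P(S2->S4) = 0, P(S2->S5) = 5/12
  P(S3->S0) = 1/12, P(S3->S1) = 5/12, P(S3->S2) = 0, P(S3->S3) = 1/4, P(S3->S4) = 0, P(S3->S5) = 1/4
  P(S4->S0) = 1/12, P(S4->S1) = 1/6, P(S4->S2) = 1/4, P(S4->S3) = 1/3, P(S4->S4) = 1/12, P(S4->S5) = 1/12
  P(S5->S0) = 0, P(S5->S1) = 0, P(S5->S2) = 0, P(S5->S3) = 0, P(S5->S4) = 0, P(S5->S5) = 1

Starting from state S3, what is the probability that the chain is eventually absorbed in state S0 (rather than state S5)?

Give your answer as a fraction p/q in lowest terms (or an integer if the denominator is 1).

Let a_i = P(absorbed in S0 | start in state i).
Boundary conditions: a_S0 = 1, a_S5 = 0.
For each transient state i, a_i = sum_j P(i->j) * a_j:
  a_S1 = 1/4*a_S0 + 1/4*a_S1 + 0*a_S2 + 1/6*a_S3 + 1/6*a_S4 + 1/6*a_S5
  a_S2 = 0*a_S0 + 1/2*a_S1 + 0*a_S2 + 1/12*a_S3 + 0*a_S4 + 5/12*a_S5
  a_S3 = 1/12*a_S0 + 5/12*a_S1 + 0*a_S2 + 1/4*a_S3 + 0*a_S4 + 1/4*a_S5
  a_S4 = 1/12*a_S0 + 1/6*a_S1 + 1/4*a_S2 + 1/3*a_S3 + 1/12*a_S4 + 1/12*a_S5

Substituting a_S0 = 1 and a_S5 = 0, rearrange to (I - Q) a = r where r[i] = P(i -> S0):
  [3/4, 0, -1/6, -1/6] . (a_S1, a_S2, a_S3, a_S4) = 1/4
  [-1/2, 1, -1/12, 0] . (a_S1, a_S2, a_S3, a_S4) = 0
  [-5/12, 0, 3/4, 0] . (a_S1, a_S2, a_S3, a_S4) = 1/12
  [-1/6, -1/4, -1/3, 11/12] . (a_S1, a_S2, a_S3, a_S4) = 1/12

Solving yields:
  a_S1 = 691/1351
  a_S2 = 390/1351
  a_S3 = 534/1351
  a_S4 = 549/1351

Starting state is S3, so the absorption probability is a_S3 = 534/1351.

Answer: 534/1351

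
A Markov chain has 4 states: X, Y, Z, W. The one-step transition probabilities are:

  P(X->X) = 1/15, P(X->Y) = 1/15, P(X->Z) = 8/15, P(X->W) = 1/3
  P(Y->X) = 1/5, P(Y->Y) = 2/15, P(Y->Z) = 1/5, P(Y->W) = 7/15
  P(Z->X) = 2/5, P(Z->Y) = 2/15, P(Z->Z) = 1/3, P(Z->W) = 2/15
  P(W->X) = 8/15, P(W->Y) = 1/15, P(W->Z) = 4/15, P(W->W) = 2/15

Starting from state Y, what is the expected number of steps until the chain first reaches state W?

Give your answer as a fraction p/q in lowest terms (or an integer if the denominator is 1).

Let h_i = expected steps to first reach W from state i.
Boundary: h_W = 0.
First-step equations for the other states:
  h_X = 1 + 1/15*h_X + 1/15*h_Y + 8/15*h_Z + 1/3*h_W
  h_Y = 1 + 1/5*h_X + 2/15*h_Y + 1/5*h_Z + 7/15*h_W
  h_Z = 1 + 2/5*h_X + 2/15*h_Y + 1/3*h_Z + 2/15*h_W

Substituting h_W = 0 and rearranging gives the linear system (I - Q) h = 1:
  [14/15, -1/15, -8/15] . (h_X, h_Y, h_Z) = 1
  [-1/5, 13/15, -1/5] . (h_X, h_Y, h_Z) = 1
  [-2/5, -2/15, 2/3] . (h_X, h_Y, h_Z) = 1

Solving yields:
  h_X = 3855/1016
  h_Y = 1545/508
  h_Z = 4455/1016

Starting state is Y, so the expected hitting time is h_Y = 1545/508.

Answer: 1545/508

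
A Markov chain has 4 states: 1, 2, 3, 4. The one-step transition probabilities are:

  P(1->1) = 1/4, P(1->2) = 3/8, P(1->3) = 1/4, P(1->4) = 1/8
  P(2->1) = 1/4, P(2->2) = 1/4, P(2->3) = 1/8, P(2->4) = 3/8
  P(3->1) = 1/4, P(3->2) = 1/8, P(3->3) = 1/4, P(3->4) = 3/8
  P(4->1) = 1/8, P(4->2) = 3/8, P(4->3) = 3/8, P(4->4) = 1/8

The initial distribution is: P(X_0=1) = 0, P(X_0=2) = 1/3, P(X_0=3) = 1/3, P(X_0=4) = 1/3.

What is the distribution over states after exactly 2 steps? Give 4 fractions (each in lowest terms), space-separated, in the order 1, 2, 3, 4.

Answer: 41/192 9/32 49/192 1/4

Derivation:
Propagating the distribution step by step (d_{t+1} = d_t * P):
d_0 = (1=0, 2=1/3, 3=1/3, 4=1/3)
  d_1[1] = 0*1/4 + 1/3*1/4 + 1/3*1/4 + 1/3*1/8 = 5/24
  d_1[2] = 0*3/8 + 1/3*1/4 + 1/3*1/8 + 1/3*3/8 = 1/4
  d_1[3] = 0*1/4 + 1/3*1/8 + 1/3*1/4 + 1/3*3/8 = 1/4
  d_1[4] = 0*1/8 + 1/3*3/8 + 1/3*3/8 + 1/3*1/8 = 7/24
d_1 = (1=5/24, 2=1/4, 3=1/4, 4=7/24)
  d_2[1] = 5/24*1/4 + 1/4*1/4 + 1/4*1/4 + 7/24*1/8 = 41/192
  d_2[2] = 5/24*3/8 + 1/4*1/4 + 1/4*1/8 + 7/24*3/8 = 9/32
  d_2[3] = 5/24*1/4 + 1/4*1/8 + 1/4*1/4 + 7/24*3/8 = 49/192
  d_2[4] = 5/24*1/8 + 1/4*3/8 + 1/4*3/8 + 7/24*1/8 = 1/4
d_2 = (1=41/192, 2=9/32, 3=49/192, 4=1/4)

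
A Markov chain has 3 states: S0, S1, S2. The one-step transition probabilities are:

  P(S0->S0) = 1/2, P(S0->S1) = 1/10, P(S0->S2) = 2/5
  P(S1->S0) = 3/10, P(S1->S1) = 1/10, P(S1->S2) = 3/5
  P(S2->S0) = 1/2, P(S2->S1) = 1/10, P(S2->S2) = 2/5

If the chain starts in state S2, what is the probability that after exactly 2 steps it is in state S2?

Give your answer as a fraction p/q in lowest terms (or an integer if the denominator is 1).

Answer: 21/50

Derivation:
Computing P^2 by repeated multiplication:
P^1 =
  S0: [1/2, 1/10, 2/5]
  S1: [3/10, 1/10, 3/5]
  S2: [1/2, 1/10, 2/5]
P^2 =
  S0: [12/25, 1/10, 21/50]
  S1: [12/25, 1/10, 21/50]
  S2: [12/25, 1/10, 21/50]

(P^2)[S2 -> S2] = 21/50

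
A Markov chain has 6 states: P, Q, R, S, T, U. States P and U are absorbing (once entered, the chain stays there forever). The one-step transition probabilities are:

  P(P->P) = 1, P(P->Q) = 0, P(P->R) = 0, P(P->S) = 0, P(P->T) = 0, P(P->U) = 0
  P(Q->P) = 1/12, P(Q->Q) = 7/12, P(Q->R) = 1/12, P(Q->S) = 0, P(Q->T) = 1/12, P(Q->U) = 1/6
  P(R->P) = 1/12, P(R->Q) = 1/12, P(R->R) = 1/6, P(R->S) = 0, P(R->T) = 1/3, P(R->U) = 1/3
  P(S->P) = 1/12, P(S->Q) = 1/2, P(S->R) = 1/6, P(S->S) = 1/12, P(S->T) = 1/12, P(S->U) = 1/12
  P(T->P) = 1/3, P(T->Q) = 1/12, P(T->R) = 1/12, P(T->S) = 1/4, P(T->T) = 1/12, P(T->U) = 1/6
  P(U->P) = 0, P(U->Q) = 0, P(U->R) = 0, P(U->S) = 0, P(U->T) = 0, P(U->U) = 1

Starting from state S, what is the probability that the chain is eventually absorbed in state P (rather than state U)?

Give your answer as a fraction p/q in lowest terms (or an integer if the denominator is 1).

Let a_i = P(absorbed in P | start in state i).
Boundary conditions: a_P = 1, a_U = 0.
For each transient state i, a_i = sum_j P(i->j) * a_j:
  a_Q = 1/12*a_P + 7/12*a_Q + 1/12*a_R + 0*a_S + 1/12*a_T + 1/6*a_U
  a_R = 1/12*a_P + 1/12*a_Q + 1/6*a_R + 0*a_S + 1/3*a_T + 1/3*a_U
  a_S = 1/12*a_P + 1/2*a_Q + 1/6*a_R + 1/12*a_S + 1/12*a_T + 1/12*a_U
  a_T = 1/3*a_P + 1/12*a_Q + 1/12*a_R + 1/4*a_S + 1/12*a_T + 1/6*a_U

Substituting a_P = 1 and a_U = 0, rearrange to (I - Q) a = r where r[i] = P(i -> P):
  [5/12, -1/12, 0, -1/12] . (a_Q, a_R, a_S, a_T) = 1/12
  [-1/12, 5/6, 0, -1/3] . (a_Q, a_R, a_S, a_T) = 1/12
  [-1/2, -1/6, 11/12, -1/12] . (a_Q, a_R, a_S, a_T) = 1/12
  [-1/12, -1/12, -1/4, 11/12] . (a_Q, a_R, a_S, a_T) = 1/3

Solving yields:
  a_Q = 635/1673
  a_R = 594/1673
  a_S = 689/1673
  a_T = 908/1673

Starting state is S, so the absorption probability is a_S = 689/1673.

Answer: 689/1673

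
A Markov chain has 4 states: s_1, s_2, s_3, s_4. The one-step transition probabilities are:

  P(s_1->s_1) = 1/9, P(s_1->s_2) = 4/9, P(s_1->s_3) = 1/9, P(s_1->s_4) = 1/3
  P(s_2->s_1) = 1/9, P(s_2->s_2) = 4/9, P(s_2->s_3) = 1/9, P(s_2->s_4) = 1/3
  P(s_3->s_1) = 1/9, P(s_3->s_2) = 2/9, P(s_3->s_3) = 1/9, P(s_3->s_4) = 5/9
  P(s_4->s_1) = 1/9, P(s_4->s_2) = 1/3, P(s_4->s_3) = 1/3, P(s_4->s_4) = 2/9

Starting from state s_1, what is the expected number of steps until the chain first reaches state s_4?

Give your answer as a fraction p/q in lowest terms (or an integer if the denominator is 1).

Let h_i = expected steps to first reach s_4 from state i.
Boundary: h_s_4 = 0.
First-step equations for the other states:
  h_s_1 = 1 + 1/9*h_s_1 + 4/9*h_s_2 + 1/9*h_s_3 + 1/3*h_s_4
  h_s_2 = 1 + 1/9*h_s_1 + 4/9*h_s_2 + 1/9*h_s_3 + 1/3*h_s_4
  h_s_3 = 1 + 1/9*h_s_1 + 2/9*h_s_2 + 1/9*h_s_3 + 5/9*h_s_4

Substituting h_s_4 = 0 and rearranging gives the linear system (I - Q) h = 1:
  [8/9, -4/9, -1/9] . (h_s_1, h_s_2, h_s_3) = 1
  [-1/9, 5/9, -1/9] . (h_s_1, h_s_2, h_s_3) = 1
  [-1/9, -2/9, 8/9] . (h_s_1, h_s_2, h_s_3) = 1

Solving yields:
  h_s_1 = 81/29
  h_s_2 = 81/29
  h_s_3 = 63/29

Starting state is s_1, so the expected hitting time is h_s_1 = 81/29.

Answer: 81/29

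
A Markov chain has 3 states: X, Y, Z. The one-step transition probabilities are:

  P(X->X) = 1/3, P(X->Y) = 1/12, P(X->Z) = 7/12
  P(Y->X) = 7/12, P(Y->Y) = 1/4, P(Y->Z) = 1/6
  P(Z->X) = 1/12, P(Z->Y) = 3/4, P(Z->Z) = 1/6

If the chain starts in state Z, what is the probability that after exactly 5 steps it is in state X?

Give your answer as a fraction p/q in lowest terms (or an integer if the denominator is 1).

Computing P^5 by repeated multiplication:
P^1 =
  X: [1/3, 1/12, 7/12]
  Y: [7/12, 1/4, 1/6]
  Z: [1/12, 3/4, 1/6]
P^2 =
  X: [5/24, 35/72, 11/36]
  Y: [17/48, 17/72, 59/144]
  Z: [23/48, 23/72, 29/144]
P^3 =
  X: [109/288, 53/144, 73/288]
  Y: [167/576, 19/48, 181/576]
  Z: [209/576, 13/48, 211/576]
P^4 =
  X: [139/384, 271/864, 1121/3456]
  Y: [815/2304, 155/432, 1987/6912]
  Z: [713/2304, 161/432, 2197/6912]
P^5 =
  X: [4571/13824, 19/54, 1463/4608]
  Y: [9709/27648, 1157/3456, 8683/27648]
  Z: [9595/27648, 1235/3456, 8173/27648]

(P^5)[Z -> X] = 9595/27648

Answer: 9595/27648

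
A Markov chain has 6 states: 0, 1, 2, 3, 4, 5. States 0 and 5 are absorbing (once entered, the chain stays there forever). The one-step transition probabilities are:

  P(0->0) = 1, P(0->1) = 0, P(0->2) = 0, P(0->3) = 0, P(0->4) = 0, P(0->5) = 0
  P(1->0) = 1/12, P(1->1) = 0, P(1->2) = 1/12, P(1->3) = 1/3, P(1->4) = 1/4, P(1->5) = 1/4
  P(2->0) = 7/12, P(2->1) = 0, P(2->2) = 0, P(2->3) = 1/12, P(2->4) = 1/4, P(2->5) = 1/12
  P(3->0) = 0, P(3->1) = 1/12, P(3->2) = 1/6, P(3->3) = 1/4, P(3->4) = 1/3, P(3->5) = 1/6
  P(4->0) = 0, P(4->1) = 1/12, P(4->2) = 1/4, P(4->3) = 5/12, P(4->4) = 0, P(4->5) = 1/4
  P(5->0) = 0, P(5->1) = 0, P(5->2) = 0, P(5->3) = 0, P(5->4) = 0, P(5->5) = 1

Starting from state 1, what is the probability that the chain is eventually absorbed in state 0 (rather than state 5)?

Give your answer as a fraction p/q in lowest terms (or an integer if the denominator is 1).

Let a_i = P(absorbed in 0 | start in state i).
Boundary conditions: a_0 = 1, a_5 = 0.
For each transient state i, a_i = sum_j P(i->j) * a_j:
  a_1 = 1/12*a_0 + 0*a_1 + 1/12*a_2 + 1/3*a_3 + 1/4*a_4 + 1/4*a_5
  a_2 = 7/12*a_0 + 0*a_1 + 0*a_2 + 1/12*a_3 + 1/4*a_4 + 1/12*a_5
  a_3 = 0*a_0 + 1/12*a_1 + 1/6*a_2 + 1/4*a_3 + 1/3*a_4 + 1/6*a_5
  a_4 = 0*a_0 + 1/12*a_1 + 1/4*a_2 + 5/12*a_3 + 0*a_4 + 1/4*a_5

Substituting a_0 = 1 and a_5 = 0, rearrange to (I - Q) a = r where r[i] = P(i -> 0):
  [1, -1/12, -1/3, -1/4] . (a_1, a_2, a_3, a_4) = 1/12
  [0, 1, -1/12, -1/4] . (a_1, a_2, a_3, a_4) = 7/12
  [-1/12, -1/6, 3/4, -1/3] . (a_1, a_2, a_3, a_4) = 0
  [-1/12, -1/4, -5/12, 1] . (a_1, a_2, a_3, a_4) = 0

Solving yields:
  a_1 = 3310/9587
  a_2 = 6708/9587
  a_3 = 3346/9587
  a_4 = 3347/9587

Starting state is 1, so the absorption probability is a_1 = 3310/9587.

Answer: 3310/9587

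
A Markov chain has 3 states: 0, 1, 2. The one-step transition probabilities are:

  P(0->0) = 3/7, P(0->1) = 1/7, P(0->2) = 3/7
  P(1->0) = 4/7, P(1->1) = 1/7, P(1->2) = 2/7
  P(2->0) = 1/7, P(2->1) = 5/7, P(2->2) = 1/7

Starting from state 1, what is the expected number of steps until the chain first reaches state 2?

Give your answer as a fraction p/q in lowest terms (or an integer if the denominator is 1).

Answer: 14/5

Derivation:
Let h_i = expected steps to first reach 2 from state i.
Boundary: h_2 = 0.
First-step equations for the other states:
  h_0 = 1 + 3/7*h_0 + 1/7*h_1 + 3/7*h_2
  h_1 = 1 + 4/7*h_0 + 1/7*h_1 + 2/7*h_2

Substituting h_2 = 0 and rearranging gives the linear system (I - Q) h = 1:
  [4/7, -1/7] . (h_0, h_1) = 1
  [-4/7, 6/7] . (h_0, h_1) = 1

Solving yields:
  h_0 = 49/20
  h_1 = 14/5

Starting state is 1, so the expected hitting time is h_1 = 14/5.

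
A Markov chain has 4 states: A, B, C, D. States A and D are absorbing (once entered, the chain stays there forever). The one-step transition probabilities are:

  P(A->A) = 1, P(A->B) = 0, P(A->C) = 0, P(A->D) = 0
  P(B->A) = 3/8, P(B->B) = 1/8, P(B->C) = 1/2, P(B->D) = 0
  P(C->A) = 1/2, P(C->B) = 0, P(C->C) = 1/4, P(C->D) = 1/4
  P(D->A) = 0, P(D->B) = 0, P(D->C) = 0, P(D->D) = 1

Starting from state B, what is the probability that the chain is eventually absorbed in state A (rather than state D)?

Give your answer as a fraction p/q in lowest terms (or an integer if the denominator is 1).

Answer: 17/21

Derivation:
Let a_i = P(absorbed in A | start in state i).
Boundary conditions: a_A = 1, a_D = 0.
For each transient state i, a_i = sum_j P(i->j) * a_j:
  a_B = 3/8*a_A + 1/8*a_B + 1/2*a_C + 0*a_D
  a_C = 1/2*a_A + 0*a_B + 1/4*a_C + 1/4*a_D

Substituting a_A = 1 and a_D = 0, rearrange to (I - Q) a = r where r[i] = P(i -> A):
  [7/8, -1/2] . (a_B, a_C) = 3/8
  [0, 3/4] . (a_B, a_C) = 1/2

Solving yields:
  a_B = 17/21
  a_C = 2/3

Starting state is B, so the absorption probability is a_B = 17/21.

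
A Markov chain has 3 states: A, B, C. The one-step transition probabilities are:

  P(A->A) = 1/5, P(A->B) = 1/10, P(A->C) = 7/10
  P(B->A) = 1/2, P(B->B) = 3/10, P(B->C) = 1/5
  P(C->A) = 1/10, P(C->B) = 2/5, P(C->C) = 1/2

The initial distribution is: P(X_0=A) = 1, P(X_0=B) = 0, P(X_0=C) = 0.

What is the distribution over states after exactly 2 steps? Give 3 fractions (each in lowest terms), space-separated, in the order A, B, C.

Answer: 4/25 33/100 51/100

Derivation:
Propagating the distribution step by step (d_{t+1} = d_t * P):
d_0 = (A=1, B=0, C=0)
  d_1[A] = 1*1/5 + 0*1/2 + 0*1/10 = 1/5
  d_1[B] = 1*1/10 + 0*3/10 + 0*2/5 = 1/10
  d_1[C] = 1*7/10 + 0*1/5 + 0*1/2 = 7/10
d_1 = (A=1/5, B=1/10, C=7/10)
  d_2[A] = 1/5*1/5 + 1/10*1/2 + 7/10*1/10 = 4/25
  d_2[B] = 1/5*1/10 + 1/10*3/10 + 7/10*2/5 = 33/100
  d_2[C] = 1/5*7/10 + 1/10*1/5 + 7/10*1/2 = 51/100
d_2 = (A=4/25, B=33/100, C=51/100)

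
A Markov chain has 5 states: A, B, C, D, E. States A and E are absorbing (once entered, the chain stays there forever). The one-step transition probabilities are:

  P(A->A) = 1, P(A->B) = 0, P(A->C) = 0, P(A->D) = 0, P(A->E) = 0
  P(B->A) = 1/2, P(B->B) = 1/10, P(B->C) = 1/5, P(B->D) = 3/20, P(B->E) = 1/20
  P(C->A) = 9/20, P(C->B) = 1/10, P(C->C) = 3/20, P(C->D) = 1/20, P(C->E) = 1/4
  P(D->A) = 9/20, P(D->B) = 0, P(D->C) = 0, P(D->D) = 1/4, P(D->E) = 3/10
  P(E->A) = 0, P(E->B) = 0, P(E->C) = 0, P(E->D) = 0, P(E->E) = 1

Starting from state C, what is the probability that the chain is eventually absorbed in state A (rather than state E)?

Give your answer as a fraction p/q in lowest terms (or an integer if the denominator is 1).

Answer: 491/745

Derivation:
Let a_i = P(absorbed in A | start in state i).
Boundary conditions: a_A = 1, a_E = 0.
For each transient state i, a_i = sum_j P(i->j) * a_j:
  a_B = 1/2*a_A + 1/10*a_B + 1/5*a_C + 3/20*a_D + 1/20*a_E
  a_C = 9/20*a_A + 1/10*a_B + 3/20*a_C + 1/20*a_D + 1/4*a_E
  a_D = 9/20*a_A + 0*a_B + 0*a_C + 1/4*a_D + 3/10*a_E

Substituting a_A = 1 and a_E = 0, rearrange to (I - Q) a = r where r[i] = P(i -> A):
  [9/10, -1/5, -3/20] . (a_B, a_C, a_D) = 1/2
  [-1/10, 17/20, -1/20] . (a_B, a_C, a_D) = 9/20
  [0, 0, 3/4] . (a_B, a_C, a_D) = 9/20

Solving yields:
  a_B = 239/298
  a_C = 491/745
  a_D = 3/5

Starting state is C, so the absorption probability is a_C = 491/745.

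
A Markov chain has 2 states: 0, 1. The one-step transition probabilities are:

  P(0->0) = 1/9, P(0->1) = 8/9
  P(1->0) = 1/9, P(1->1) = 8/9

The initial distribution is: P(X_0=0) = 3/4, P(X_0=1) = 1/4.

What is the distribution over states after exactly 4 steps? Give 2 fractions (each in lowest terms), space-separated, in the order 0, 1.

Propagating the distribution step by step (d_{t+1} = d_t * P):
d_0 = (0=3/4, 1=1/4)
  d_1[0] = 3/4*1/9 + 1/4*1/9 = 1/9
  d_1[1] = 3/4*8/9 + 1/4*8/9 = 8/9
d_1 = (0=1/9, 1=8/9)
  d_2[0] = 1/9*1/9 + 8/9*1/9 = 1/9
  d_2[1] = 1/9*8/9 + 8/9*8/9 = 8/9
d_2 = (0=1/9, 1=8/9)
  d_3[0] = 1/9*1/9 + 8/9*1/9 = 1/9
  d_3[1] = 1/9*8/9 + 8/9*8/9 = 8/9
d_3 = (0=1/9, 1=8/9)
  d_4[0] = 1/9*1/9 + 8/9*1/9 = 1/9
  d_4[1] = 1/9*8/9 + 8/9*8/9 = 8/9
d_4 = (0=1/9, 1=8/9)

Answer: 1/9 8/9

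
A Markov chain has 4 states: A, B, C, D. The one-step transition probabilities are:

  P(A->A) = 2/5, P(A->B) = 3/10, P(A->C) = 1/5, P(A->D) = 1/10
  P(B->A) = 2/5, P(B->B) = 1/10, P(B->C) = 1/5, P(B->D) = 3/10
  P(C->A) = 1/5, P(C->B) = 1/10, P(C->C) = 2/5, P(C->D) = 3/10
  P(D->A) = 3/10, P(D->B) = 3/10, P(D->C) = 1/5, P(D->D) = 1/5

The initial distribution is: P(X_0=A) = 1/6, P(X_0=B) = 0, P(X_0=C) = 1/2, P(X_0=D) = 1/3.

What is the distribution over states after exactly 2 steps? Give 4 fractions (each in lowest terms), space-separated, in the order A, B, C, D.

Propagating the distribution step by step (d_{t+1} = d_t * P):
d_0 = (A=1/6, B=0, C=1/2, D=1/3)
  d_1[A] = 1/6*2/5 + 0*2/5 + 1/2*1/5 + 1/3*3/10 = 4/15
  d_1[B] = 1/6*3/10 + 0*1/10 + 1/2*1/10 + 1/3*3/10 = 1/5
  d_1[C] = 1/6*1/5 + 0*1/5 + 1/2*2/5 + 1/3*1/5 = 3/10
  d_1[D] = 1/6*1/10 + 0*3/10 + 1/2*3/10 + 1/3*1/5 = 7/30
d_1 = (A=4/15, B=1/5, C=3/10, D=7/30)
  d_2[A] = 4/15*2/5 + 1/5*2/5 + 3/10*1/5 + 7/30*3/10 = 19/60
  d_2[B] = 4/15*3/10 + 1/5*1/10 + 3/10*1/10 + 7/30*3/10 = 1/5
  d_2[C] = 4/15*1/5 + 1/5*1/5 + 3/10*2/5 + 7/30*1/5 = 13/50
  d_2[D] = 4/15*1/10 + 1/5*3/10 + 3/10*3/10 + 7/30*1/5 = 67/300
d_2 = (A=19/60, B=1/5, C=13/50, D=67/300)

Answer: 19/60 1/5 13/50 67/300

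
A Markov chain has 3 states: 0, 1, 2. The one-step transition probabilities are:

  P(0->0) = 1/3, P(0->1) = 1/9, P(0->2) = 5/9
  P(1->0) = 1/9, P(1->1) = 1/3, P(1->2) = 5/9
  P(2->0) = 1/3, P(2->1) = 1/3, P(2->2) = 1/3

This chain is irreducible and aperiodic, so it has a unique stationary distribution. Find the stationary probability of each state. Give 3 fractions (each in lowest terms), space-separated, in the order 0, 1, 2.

Answer: 3/11 3/11 5/11

Derivation:
The stationary distribution satisfies pi = pi * P, i.e.:
  pi_0 = 1/3*pi_0 + 1/9*pi_1 + 1/3*pi_2
  pi_1 = 1/9*pi_0 + 1/3*pi_1 + 1/3*pi_2
  pi_2 = 5/9*pi_0 + 5/9*pi_1 + 1/3*pi_2
with normalization: pi_0 + pi_1 + pi_2 = 1.

Using the first 2 balance equations plus normalization, the linear system A*pi = b is:
  [-2/3, 1/9, 1/3] . pi = 0
  [1/9, -2/3, 1/3] . pi = 0
  [1, 1, 1] . pi = 1

Solving yields:
  pi_0 = 3/11
  pi_1 = 3/11
  pi_2 = 5/11

Verification (pi * P):
  3/11*1/3 + 3/11*1/9 + 5/11*1/3 = 3/11 = pi_0  (ok)
  3/11*1/9 + 3/11*1/3 + 5/11*1/3 = 3/11 = pi_1  (ok)
  3/11*5/9 + 3/11*5/9 + 5/11*1/3 = 5/11 = pi_2  (ok)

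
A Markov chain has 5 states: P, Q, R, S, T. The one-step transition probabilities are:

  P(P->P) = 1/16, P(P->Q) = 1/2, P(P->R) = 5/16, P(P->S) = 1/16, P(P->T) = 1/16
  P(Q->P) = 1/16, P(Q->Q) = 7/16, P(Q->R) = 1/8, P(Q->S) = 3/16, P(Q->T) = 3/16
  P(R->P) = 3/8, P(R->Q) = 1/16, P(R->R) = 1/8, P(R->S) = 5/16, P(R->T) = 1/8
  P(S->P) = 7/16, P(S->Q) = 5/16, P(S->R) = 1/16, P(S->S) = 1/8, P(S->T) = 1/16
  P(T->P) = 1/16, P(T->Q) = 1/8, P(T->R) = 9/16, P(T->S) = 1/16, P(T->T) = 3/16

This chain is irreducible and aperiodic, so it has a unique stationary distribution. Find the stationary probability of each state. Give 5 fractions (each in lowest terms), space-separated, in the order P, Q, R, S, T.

Answer: 2222/11787 3658/11787 2443/11787 1925/11787 513/3929

Derivation:
The stationary distribution satisfies pi = pi * P, i.e.:
  pi_P = 1/16*pi_P + 1/16*pi_Q + 3/8*pi_R + 7/16*pi_S + 1/16*pi_T
  pi_Q = 1/2*pi_P + 7/16*pi_Q + 1/16*pi_R + 5/16*pi_S + 1/8*pi_T
  pi_R = 5/16*pi_P + 1/8*pi_Q + 1/8*pi_R + 1/16*pi_S + 9/16*pi_T
  pi_S = 1/16*pi_P + 3/16*pi_Q + 5/16*pi_R + 1/8*pi_S + 1/16*pi_T
  pi_T = 1/16*pi_P + 3/16*pi_Q + 1/8*pi_R + 1/16*pi_S + 3/16*pi_T
with normalization: pi_P + pi_Q + pi_R + pi_S + pi_T = 1.

Using the first 4 balance equations plus normalization, the linear system A*pi = b is:
  [-15/16, 1/16, 3/8, 7/16, 1/16] . pi = 0
  [1/2, -9/16, 1/16, 5/16, 1/8] . pi = 0
  [5/16, 1/8, -7/8, 1/16, 9/16] . pi = 0
  [1/16, 3/16, 5/16, -7/8, 1/16] . pi = 0
  [1, 1, 1, 1, 1] . pi = 1

Solving yields:
  pi_P = 2222/11787
  pi_Q = 3658/11787
  pi_R = 2443/11787
  pi_S = 1925/11787
  pi_T = 513/3929

Verification (pi * P):
  2222/11787*1/16 + 3658/11787*1/16 + 2443/11787*3/8 + 1925/11787*7/16 + 513/3929*1/16 = 2222/11787 = pi_P  (ok)
  2222/11787*1/2 + 3658/11787*7/16 + 2443/11787*1/16 + 1925/11787*5/16 + 513/3929*1/8 = 3658/11787 = pi_Q  (ok)
  2222/11787*5/16 + 3658/11787*1/8 + 2443/11787*1/8 + 1925/11787*1/16 + 513/3929*9/16 = 2443/11787 = pi_R  (ok)
  2222/11787*1/16 + 3658/11787*3/16 + 2443/11787*5/16 + 1925/11787*1/8 + 513/3929*1/16 = 1925/11787 = pi_S  (ok)
  2222/11787*1/16 + 3658/11787*3/16 + 2443/11787*1/8 + 1925/11787*1/16 + 513/3929*3/16 = 513/3929 = pi_T  (ok)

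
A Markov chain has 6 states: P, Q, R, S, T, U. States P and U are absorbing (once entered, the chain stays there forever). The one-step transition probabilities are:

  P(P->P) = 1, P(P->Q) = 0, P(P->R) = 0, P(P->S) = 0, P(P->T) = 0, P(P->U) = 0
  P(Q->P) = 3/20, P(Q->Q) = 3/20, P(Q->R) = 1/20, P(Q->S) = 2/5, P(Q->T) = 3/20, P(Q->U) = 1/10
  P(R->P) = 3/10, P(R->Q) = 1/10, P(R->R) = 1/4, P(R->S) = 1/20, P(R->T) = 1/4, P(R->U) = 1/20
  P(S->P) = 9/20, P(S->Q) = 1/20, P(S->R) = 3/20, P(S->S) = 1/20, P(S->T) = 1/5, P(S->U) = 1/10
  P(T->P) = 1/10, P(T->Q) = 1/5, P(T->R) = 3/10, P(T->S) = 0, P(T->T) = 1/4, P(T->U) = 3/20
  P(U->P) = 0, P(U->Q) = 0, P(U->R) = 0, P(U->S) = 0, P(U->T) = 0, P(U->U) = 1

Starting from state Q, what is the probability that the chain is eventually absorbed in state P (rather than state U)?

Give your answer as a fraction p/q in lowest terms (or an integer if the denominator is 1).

Answer: 11803/17227

Derivation:
Let a_i = P(absorbed in P | start in state i).
Boundary conditions: a_P = 1, a_U = 0.
For each transient state i, a_i = sum_j P(i->j) * a_j:
  a_Q = 3/20*a_P + 3/20*a_Q + 1/20*a_R + 2/5*a_S + 3/20*a_T + 1/10*a_U
  a_R = 3/10*a_P + 1/10*a_Q + 1/4*a_R + 1/20*a_S + 1/4*a_T + 1/20*a_U
  a_S = 9/20*a_P + 1/20*a_Q + 3/20*a_R + 1/20*a_S + 1/5*a_T + 1/10*a_U
  a_T = 1/10*a_P + 1/5*a_Q + 3/10*a_R + 0*a_S + 1/4*a_T + 3/20*a_U

Substituting a_P = 1 and a_U = 0, rearrange to (I - Q) a = r where r[i] = P(i -> P):
  [17/20, -1/20, -2/5, -3/20] . (a_Q, a_R, a_S, a_T) = 3/20
  [-1/10, 3/4, -1/20, -1/4] . (a_Q, a_R, a_S, a_T) = 3/10
  [-1/20, -3/20, 19/20, -1/5] . (a_Q, a_R, a_S, a_T) = 9/20
  [-1/5, -3/10, 0, 3/4] . (a_Q, a_R, a_S, a_T) = 1/10

Solving yields:
  a_Q = 11803/17227
  a_R = 12864/17227
  a_S = 13042/17227
  a_T = 10590/17227

Starting state is Q, so the absorption probability is a_Q = 11803/17227.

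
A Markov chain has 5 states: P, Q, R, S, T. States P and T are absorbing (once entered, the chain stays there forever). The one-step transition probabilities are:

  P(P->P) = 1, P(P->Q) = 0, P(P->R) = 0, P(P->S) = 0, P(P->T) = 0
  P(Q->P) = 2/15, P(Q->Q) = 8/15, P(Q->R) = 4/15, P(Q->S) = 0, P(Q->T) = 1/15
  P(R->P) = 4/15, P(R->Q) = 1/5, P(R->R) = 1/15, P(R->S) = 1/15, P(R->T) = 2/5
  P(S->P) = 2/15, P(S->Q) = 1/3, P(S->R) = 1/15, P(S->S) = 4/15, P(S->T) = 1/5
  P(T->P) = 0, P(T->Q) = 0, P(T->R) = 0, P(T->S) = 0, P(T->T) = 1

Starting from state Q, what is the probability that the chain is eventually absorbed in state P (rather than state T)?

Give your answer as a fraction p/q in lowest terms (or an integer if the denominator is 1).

Answer: 490/919

Derivation:
Let a_i = P(absorbed in P | start in state i).
Boundary conditions: a_P = 1, a_T = 0.
For each transient state i, a_i = sum_j P(i->j) * a_j:
  a_Q = 2/15*a_P + 8/15*a_Q + 4/15*a_R + 0*a_S + 1/15*a_T
  a_R = 4/15*a_P + 1/5*a_Q + 1/15*a_R + 1/15*a_S + 2/5*a_T
  a_S = 2/15*a_P + 1/3*a_Q + 1/15*a_R + 4/15*a_S + 1/5*a_T

Substituting a_P = 1 and a_T = 0, rearrange to (I - Q) a = r where r[i] = P(i -> P):
  [7/15, -4/15, 0] . (a_Q, a_R, a_S) = 2/15
  [-1/5, 14/15, -1/15] . (a_Q, a_R, a_S) = 4/15
  [-1/3, -1/15, 11/15] . (a_Q, a_R, a_S) = 2/15

Solving yields:
  a_Q = 490/919
  a_R = 398/919
  a_S = 426/919

Starting state is Q, so the absorption probability is a_Q = 490/919.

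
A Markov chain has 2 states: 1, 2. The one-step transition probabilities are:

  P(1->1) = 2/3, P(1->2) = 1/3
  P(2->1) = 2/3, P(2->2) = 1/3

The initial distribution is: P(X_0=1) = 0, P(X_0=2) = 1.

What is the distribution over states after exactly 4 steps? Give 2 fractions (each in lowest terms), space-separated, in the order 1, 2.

Propagating the distribution step by step (d_{t+1} = d_t * P):
d_0 = (1=0, 2=1)
  d_1[1] = 0*2/3 + 1*2/3 = 2/3
  d_1[2] = 0*1/3 + 1*1/3 = 1/3
d_1 = (1=2/3, 2=1/3)
  d_2[1] = 2/3*2/3 + 1/3*2/3 = 2/3
  d_2[2] = 2/3*1/3 + 1/3*1/3 = 1/3
d_2 = (1=2/3, 2=1/3)
  d_3[1] = 2/3*2/3 + 1/3*2/3 = 2/3
  d_3[2] = 2/3*1/3 + 1/3*1/3 = 1/3
d_3 = (1=2/3, 2=1/3)
  d_4[1] = 2/3*2/3 + 1/3*2/3 = 2/3
  d_4[2] = 2/3*1/3 + 1/3*1/3 = 1/3
d_4 = (1=2/3, 2=1/3)

Answer: 2/3 1/3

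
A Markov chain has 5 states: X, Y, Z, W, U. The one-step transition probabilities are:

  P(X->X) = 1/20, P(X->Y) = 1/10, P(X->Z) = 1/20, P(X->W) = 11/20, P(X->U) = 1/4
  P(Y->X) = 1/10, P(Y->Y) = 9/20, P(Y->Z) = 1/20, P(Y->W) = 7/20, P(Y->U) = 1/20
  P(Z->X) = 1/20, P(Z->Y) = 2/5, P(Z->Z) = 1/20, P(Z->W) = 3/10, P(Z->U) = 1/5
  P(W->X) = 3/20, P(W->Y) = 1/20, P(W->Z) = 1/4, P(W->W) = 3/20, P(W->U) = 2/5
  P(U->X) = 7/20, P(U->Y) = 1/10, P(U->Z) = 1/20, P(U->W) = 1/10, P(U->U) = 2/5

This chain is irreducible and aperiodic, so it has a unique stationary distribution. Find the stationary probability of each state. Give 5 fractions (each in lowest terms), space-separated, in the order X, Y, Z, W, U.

The stationary distribution satisfies pi = pi * P, i.e.:
  pi_X = 1/20*pi_X + 1/10*pi_Y + 1/20*pi_Z + 3/20*pi_W + 7/20*pi_U
  pi_Y = 1/10*pi_X + 9/20*pi_Y + 2/5*pi_Z + 1/20*pi_W + 1/10*pi_U
  pi_Z = 1/20*pi_X + 1/20*pi_Y + 1/20*pi_Z + 1/4*pi_W + 1/20*pi_U
  pi_W = 11/20*pi_X + 7/20*pi_Y + 3/10*pi_Z + 3/20*pi_W + 1/10*pi_U
  pi_U = 1/4*pi_X + 1/20*pi_Y + 1/5*pi_Z + 2/5*pi_W + 2/5*pi_U
with normalization: pi_X + pi_Y + pi_Z + pi_W + pi_U = 1.

Using the first 4 balance equations plus normalization, the linear system A*pi = b is:
  [-19/20, 1/10, 1/20, 3/20, 7/20] . pi = 0
  [1/10, -11/20, 2/5, 1/20, 1/10] . pi = 0
  [1/20, 1/20, -19/20, 1/4, 1/20] . pi = 0
  [11/20, 7/20, 3/10, -17/20, 1/10] . pi = 0
  [1, 1, 1, 1, 1] . pi = 1

Solving yields:
  pi_X = 2317/13486
  pi_Y = 2439/13486
  pi_Z = 2727/26972
  pi_W = 1723/6743
  pi_U = 7841/26972

Verification (pi * P):
  2317/13486*1/20 + 2439/13486*1/10 + 2727/26972*1/20 + 1723/6743*3/20 + 7841/26972*7/20 = 2317/13486 = pi_X  (ok)
  2317/13486*1/10 + 2439/13486*9/20 + 2727/26972*2/5 + 1723/6743*1/20 + 7841/26972*1/10 = 2439/13486 = pi_Y  (ok)
  2317/13486*1/20 + 2439/13486*1/20 + 2727/26972*1/20 + 1723/6743*1/4 + 7841/26972*1/20 = 2727/26972 = pi_Z  (ok)
  2317/13486*11/20 + 2439/13486*7/20 + 2727/26972*3/10 + 1723/6743*3/20 + 7841/26972*1/10 = 1723/6743 = pi_W  (ok)
  2317/13486*1/4 + 2439/13486*1/20 + 2727/26972*1/5 + 1723/6743*2/5 + 7841/26972*2/5 = 7841/26972 = pi_U  (ok)

Answer: 2317/13486 2439/13486 2727/26972 1723/6743 7841/26972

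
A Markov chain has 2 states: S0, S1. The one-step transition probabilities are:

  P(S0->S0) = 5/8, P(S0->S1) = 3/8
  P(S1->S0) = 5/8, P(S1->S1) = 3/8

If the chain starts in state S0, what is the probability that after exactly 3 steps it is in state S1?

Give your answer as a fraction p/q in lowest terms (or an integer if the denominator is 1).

Answer: 3/8

Derivation:
Computing P^3 by repeated multiplication:
P^1 =
  S0: [5/8, 3/8]
  S1: [5/8, 3/8]
P^2 =
  S0: [5/8, 3/8]
  S1: [5/8, 3/8]
P^3 =
  S0: [5/8, 3/8]
  S1: [5/8, 3/8]

(P^3)[S0 -> S1] = 3/8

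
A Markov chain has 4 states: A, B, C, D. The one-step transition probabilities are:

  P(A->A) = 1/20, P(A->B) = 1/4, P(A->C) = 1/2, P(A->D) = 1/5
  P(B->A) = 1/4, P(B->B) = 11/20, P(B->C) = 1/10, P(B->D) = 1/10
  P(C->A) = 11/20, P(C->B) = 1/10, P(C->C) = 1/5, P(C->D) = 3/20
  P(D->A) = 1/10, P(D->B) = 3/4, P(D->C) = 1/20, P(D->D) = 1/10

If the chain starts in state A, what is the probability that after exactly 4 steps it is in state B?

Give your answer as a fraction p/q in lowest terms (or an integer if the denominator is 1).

Computing P^4 by repeated multiplication:
P^1 =
  A: [1/20, 1/4, 1/2, 1/5]
  B: [1/4, 11/20, 1/10, 1/10]
  C: [11/20, 1/10, 1/5, 3/20]
  D: [1/10, 3/4, 1/20, 1/10]
P^2 =
  A: [9/25, 7/20, 4/25, 13/100]
  B: [43/200, 9/20, 41/200, 13/100]
  C: [71/400, 13/40, 133/400, 33/200]
  D: [23/100, 207/400, 7/50, 9/80]
P^3 =
  A: [413/2000, 99/250, 507/2000, 18/125]
  B: [249/1000, 1677/4000, 1/5, 527/4000]
  C: [579/2000, 3041/8000, 49/250, 43/320]
  D: [1833/8000, 881/2000, 1603/8000, 13/100]
P^4 =
  A: [5263/20000, 16111/40000, 803/4000, 5333/40000]
  B: [3847/16000, 8233/20000, 17041/80000, 1349/10000]
  C: [36919/160000, 16073/40000, 36589/160000, 111/800]
  D: [19583/80000, 13347/32000, 3283/16000, 21269/160000]

(P^4)[A -> B] = 16111/40000

Answer: 16111/40000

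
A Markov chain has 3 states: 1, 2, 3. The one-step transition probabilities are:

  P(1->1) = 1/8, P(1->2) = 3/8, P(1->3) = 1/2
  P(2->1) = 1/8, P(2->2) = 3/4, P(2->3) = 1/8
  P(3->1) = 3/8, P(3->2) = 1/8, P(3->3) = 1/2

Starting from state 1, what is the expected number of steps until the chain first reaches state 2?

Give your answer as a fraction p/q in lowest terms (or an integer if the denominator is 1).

Let h_i = expected steps to first reach 2 from state i.
Boundary: h_2 = 0.
First-step equations for the other states:
  h_1 = 1 + 1/8*h_1 + 3/8*h_2 + 1/2*h_3
  h_3 = 1 + 3/8*h_1 + 1/8*h_2 + 1/2*h_3

Substituting h_2 = 0 and rearranging gives the linear system (I - Q) h = 1:
  [7/8, -1/2] . (h_1, h_3) = 1
  [-3/8, 1/2] . (h_1, h_3) = 1

Solving yields:
  h_1 = 4
  h_3 = 5

Starting state is 1, so the expected hitting time is h_1 = 4.

Answer: 4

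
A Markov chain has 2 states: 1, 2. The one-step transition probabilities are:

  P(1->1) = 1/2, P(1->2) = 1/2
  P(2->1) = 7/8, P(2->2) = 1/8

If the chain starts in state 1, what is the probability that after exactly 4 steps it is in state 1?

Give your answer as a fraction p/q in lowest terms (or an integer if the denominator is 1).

Computing P^4 by repeated multiplication:
P^1 =
  1: [1/2, 1/2]
  2: [7/8, 1/8]
P^2 =
  1: [11/16, 5/16]
  2: [35/64, 29/64]
P^3 =
  1: [79/128, 49/128]
  2: [343/512, 169/512]
P^4 =
  1: [659/1024, 365/1024]
  2: [2555/4096, 1541/4096]

(P^4)[1 -> 1] = 659/1024

Answer: 659/1024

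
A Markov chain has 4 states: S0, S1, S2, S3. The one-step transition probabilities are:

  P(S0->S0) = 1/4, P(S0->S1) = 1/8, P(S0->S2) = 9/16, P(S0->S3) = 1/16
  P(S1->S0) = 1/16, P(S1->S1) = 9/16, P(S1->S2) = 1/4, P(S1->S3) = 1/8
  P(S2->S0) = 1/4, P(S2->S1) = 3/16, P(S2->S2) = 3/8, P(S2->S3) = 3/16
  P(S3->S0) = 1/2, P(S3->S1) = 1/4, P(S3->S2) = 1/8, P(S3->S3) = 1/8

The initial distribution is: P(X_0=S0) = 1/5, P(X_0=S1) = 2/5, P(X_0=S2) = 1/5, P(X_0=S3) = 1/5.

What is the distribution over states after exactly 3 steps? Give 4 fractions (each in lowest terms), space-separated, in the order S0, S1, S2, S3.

Answer: 2303/10240 1523/5120 7061/20480 2721/20480

Derivation:
Propagating the distribution step by step (d_{t+1} = d_t * P):
d_0 = (S0=1/5, S1=2/5, S2=1/5, S3=1/5)
  d_1[S0] = 1/5*1/4 + 2/5*1/16 + 1/5*1/4 + 1/5*1/2 = 9/40
  d_1[S1] = 1/5*1/8 + 2/5*9/16 + 1/5*3/16 + 1/5*1/4 = 27/80
  d_1[S2] = 1/5*9/16 + 2/5*1/4 + 1/5*3/8 + 1/5*1/8 = 5/16
  d_1[S3] = 1/5*1/16 + 2/5*1/8 + 1/5*3/16 + 1/5*1/8 = 1/8
d_1 = (S0=9/40, S1=27/80, S2=5/16, S3=1/8)
  d_2[S0] = 9/40*1/4 + 27/80*1/16 + 5/16*1/4 + 1/8*1/2 = 279/1280
  d_2[S1] = 9/40*1/8 + 27/80*9/16 + 5/16*3/16 + 1/8*1/4 = 197/640
  d_2[S2] = 9/40*9/16 + 27/80*1/4 + 5/16*3/8 + 1/8*1/8 = 11/32
  d_2[S3] = 9/40*1/16 + 27/80*1/8 + 5/16*3/16 + 1/8*1/8 = 167/1280
d_2 = (S0=279/1280, S1=197/640, S2=11/32, S3=167/1280)
  d_3[S0] = 279/1280*1/4 + 197/640*1/16 + 11/32*1/4 + 167/1280*1/2 = 2303/10240
  d_3[S1] = 279/1280*1/8 + 197/640*9/16 + 11/32*3/16 + 167/1280*1/4 = 1523/5120
  d_3[S2] = 279/1280*9/16 + 197/640*1/4 + 11/32*3/8 + 167/1280*1/8 = 7061/20480
  d_3[S3] = 279/1280*1/16 + 197/640*1/8 + 11/32*3/16 + 167/1280*1/8 = 2721/20480
d_3 = (S0=2303/10240, S1=1523/5120, S2=7061/20480, S3=2721/20480)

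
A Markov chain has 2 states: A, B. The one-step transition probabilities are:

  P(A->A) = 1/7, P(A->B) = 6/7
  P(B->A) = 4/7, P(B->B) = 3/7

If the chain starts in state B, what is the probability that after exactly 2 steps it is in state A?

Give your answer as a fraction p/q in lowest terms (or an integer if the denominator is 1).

Answer: 16/49

Derivation:
Computing P^2 by repeated multiplication:
P^1 =
  A: [1/7, 6/7]
  B: [4/7, 3/7]
P^2 =
  A: [25/49, 24/49]
  B: [16/49, 33/49]

(P^2)[B -> A] = 16/49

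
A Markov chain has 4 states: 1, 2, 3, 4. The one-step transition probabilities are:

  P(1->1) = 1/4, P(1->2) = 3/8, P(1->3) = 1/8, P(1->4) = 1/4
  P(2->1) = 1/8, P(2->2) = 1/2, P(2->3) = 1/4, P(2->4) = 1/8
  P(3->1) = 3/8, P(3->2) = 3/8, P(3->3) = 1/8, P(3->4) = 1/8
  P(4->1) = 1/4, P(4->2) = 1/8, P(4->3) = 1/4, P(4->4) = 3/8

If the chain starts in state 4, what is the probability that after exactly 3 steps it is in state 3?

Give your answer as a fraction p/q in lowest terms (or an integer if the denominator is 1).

Computing P^3 by repeated multiplication:
P^1 =
  1: [1/4, 3/8, 1/8, 1/4]
  2: [1/8, 1/2, 1/4, 1/8]
  3: [3/8, 3/8, 1/8, 1/8]
  4: [1/4, 1/8, 1/4, 3/8]
P^2 =
  1: [7/32, 23/64, 13/64, 7/32]
  2: [7/32, 13/32, 13/64, 11/64]
  3: [7/32, 25/64, 3/16, 13/64]
  4: [17/64, 19/64, 3/16, 1/4]
P^3 =
  1: [59/256, 187/512, 101/512, 53/256]
  2: [115/512, 49/128, 101/512, 25/128]
  3: [115/512, 191/512, 51/256, 13/64]
  4: [121/512, 179/512, 99/512, 113/512]

(P^3)[4 -> 3] = 99/512

Answer: 99/512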